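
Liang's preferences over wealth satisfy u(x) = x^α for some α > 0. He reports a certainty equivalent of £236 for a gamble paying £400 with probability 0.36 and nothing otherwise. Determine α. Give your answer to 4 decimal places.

α ≈ 1.9363

The lottery's expected utility is 0.36·u(400) + 0.64·u(0) = 0.36·400^α (since u(0) = 0 for α > 0).
Setting u(236) equal to that: 236^α = 0.36·400^α ⇒ (236/400)^α = 0.36.
α = ln(0.36) / ln(236/400) = -1.0216512/-0.5276327 ≈ 1.9363.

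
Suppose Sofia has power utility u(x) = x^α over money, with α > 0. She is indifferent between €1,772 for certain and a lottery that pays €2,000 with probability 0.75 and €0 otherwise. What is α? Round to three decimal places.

The lottery's expected utility is 0.75·u(2000) + 0.25·u(0) = 0.75·2000^α (since u(0) = 0 for α > 0).
Equating: 1772^α = 0.75·2000^α, i.e. 0.8860^α = 0.75.
Taking logs: α·ln(1772/2000) = ln(0.75), so α = -0.287682 / -0.121038 ≈ 2.377.

α ≈ 2.377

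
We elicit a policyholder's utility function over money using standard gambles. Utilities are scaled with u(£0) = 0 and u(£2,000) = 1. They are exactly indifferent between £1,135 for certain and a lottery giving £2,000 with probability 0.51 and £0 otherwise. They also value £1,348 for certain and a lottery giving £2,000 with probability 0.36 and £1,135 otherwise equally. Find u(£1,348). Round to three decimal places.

0.686

The first gamble pins u(£1,135): it must equal 0.51·1 + 0.49·0 = 0.51.
Chaining: u(£1,348) = 0.36·1.00 + 0.64·0.51 = 0.6864.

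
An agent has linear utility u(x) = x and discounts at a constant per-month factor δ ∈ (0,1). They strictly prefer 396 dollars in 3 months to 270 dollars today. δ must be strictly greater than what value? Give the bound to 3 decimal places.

Under u(x) = x this choice says 270 < δ^3·396.
So δ^3 > 270/396 = 0.68182; taking the cube root of both positive sides preserves the inequality.
δ > 0.68182^(1/3) = 0.880.

δ > 0.880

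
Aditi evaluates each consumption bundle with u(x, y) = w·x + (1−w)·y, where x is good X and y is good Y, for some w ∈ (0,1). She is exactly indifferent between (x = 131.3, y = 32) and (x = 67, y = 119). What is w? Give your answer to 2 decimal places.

Equating utilities: w·131.3 + (1−w)·32 = w·67 + (1−w)·119.
Collecting terms: w·64.3 = (1−w)·87.
The marginal rate of substitution is 87/64.3, so w = 87/(64.3+87) = 0.58.

w = 0.58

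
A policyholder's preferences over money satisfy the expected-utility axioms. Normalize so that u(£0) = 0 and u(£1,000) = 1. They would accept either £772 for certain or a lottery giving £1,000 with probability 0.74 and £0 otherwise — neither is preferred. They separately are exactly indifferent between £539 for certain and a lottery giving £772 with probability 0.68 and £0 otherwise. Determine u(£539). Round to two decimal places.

First, u(£772) = 0.74·u(£1,000) + 0.26·u(£0) = 0.74.
The second indifference gives u(£539) = 0.68·u(£772) + 0.32·u(£0) = 0.68·0.74 + 0.32·0.00 = 0.5032.

0.50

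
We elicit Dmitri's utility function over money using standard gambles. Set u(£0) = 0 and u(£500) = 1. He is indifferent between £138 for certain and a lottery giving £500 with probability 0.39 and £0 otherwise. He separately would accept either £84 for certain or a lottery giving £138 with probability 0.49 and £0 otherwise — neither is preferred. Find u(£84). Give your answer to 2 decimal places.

0.19

The first gamble pins u(£138): it must equal 0.39·1 + 0.61·0 = 0.39.
Chaining: u(£84) = 0.49·0.39 + 0.51·0.00 = 0.1911.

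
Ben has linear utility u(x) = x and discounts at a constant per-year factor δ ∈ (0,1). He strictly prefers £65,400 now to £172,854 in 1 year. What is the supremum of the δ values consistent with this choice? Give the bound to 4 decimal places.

δ < 0.3784

Comparing present values: 65400 > δ·172854.
Dividing through by 172854 gives δ < 0.37835.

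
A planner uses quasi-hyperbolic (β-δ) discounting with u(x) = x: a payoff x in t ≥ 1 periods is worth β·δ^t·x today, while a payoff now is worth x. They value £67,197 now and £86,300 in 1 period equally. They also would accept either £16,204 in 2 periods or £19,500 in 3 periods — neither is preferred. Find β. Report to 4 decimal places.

β ≈ 0.9370

The second indifference involves only future payoffs, so β cancels: β·δ^2·16204 = β·δ^3·19500, giving δ = 16204/19500 = 0.83097.
Substituting δ into 67197 = β·δ·86300: β = 67197/(71713.087) ≈ 0.9370.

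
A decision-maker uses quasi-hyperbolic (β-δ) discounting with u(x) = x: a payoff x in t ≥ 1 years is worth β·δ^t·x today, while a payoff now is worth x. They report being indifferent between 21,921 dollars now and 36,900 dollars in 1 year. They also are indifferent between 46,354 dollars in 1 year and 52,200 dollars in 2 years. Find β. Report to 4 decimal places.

From the later pair, β·δ^1·46354 = β·δ^2·52200; dividing through, δ = 46354/52200 = 0.88801.
Substituting δ into 21921 = β·δ·36900: β = 21921/(32767.483) ≈ 0.6690.

β ≈ 0.6690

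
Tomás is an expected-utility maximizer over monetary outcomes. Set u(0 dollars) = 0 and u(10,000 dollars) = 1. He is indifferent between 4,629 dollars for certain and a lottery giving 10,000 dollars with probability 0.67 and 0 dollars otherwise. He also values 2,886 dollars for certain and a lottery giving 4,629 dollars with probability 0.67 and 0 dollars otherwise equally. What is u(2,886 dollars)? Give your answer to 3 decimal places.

0.449

The first gamble pins u(4,629 dollars): it must equal 0.67·1 + 0.33·0 = 0.67.
Chaining: u(2,886 dollars) = 0.67·0.67 + 0.33·0.00 = 0.4489.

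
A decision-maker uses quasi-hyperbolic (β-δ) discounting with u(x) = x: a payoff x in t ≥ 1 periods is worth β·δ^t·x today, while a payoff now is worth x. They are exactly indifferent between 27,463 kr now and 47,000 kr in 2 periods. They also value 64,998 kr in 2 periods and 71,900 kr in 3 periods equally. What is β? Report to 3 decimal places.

β ≈ 0.715

The second indifference involves only future payoffs, so β cancels: β·δ^2·64998 = β·δ^3·71900, giving δ = 64998/71900 = 0.90401.
The first indifference: 27463 = β·δ^2·47000, so β = 27463/(δ^2·47000) = 27463/(0.81723·47000) ≈ 0.715.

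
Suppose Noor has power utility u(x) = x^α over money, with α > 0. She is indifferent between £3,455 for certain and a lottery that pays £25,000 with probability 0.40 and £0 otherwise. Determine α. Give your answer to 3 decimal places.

α ≈ 0.463

EU(lottery) = 0.40·25000^α + 0.60·0 = 0.40·25000^α.
Equating: 3455^α = 0.40·25000^α, i.e. 0.1382^α = 0.40.
α = ln(0.40) / ln(3455/25000) = -0.916291/-1.979053 ≈ 0.463.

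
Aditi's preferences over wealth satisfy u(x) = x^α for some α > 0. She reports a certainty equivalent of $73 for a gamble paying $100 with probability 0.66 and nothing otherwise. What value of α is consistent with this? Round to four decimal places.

Since u(0) = 0, the lottery's EU is 0.66·100^α.
Indifference: 73^α = 0.66·100^α, so (73/100)^α = 0.66.
α = ln(0.66) / ln(73/100) = -0.4155154/-0.3147107 ≈ 1.3203.

α ≈ 1.3203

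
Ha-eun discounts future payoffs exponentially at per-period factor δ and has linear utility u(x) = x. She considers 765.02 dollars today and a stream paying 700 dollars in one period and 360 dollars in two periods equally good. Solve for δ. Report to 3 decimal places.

δ ≈ 0.780

Present value of the stream is 700·δ + 360·δ². Indifference gives 700δ + 360δ² = 765.02.
That is, 360δ² + 700δ − 765.02 = 0, a quadratic in δ.
δ = (−700 + √(700² + 4·360·765.02)) / (2·360) = (−700 + √1591628.80) / 720 ≈ 0.780.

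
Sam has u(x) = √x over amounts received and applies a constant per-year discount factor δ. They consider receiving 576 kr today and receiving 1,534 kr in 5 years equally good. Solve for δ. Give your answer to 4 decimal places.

δ ≈ 0.9067

The payoff in 5 years is discounted by δ^5, so u(576) = δ^5·u(1534) and δ^5 = u(576)/u(1534).
Since u(x) = √x, δ^5 = √(576/1534) = 0.61277.
Hence δ = (0.61277)^(1/5) = 0.906692.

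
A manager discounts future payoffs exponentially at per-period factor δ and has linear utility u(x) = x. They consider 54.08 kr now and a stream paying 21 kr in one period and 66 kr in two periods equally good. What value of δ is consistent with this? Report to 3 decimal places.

Present value of the stream is 21·δ + 66·δ². Indifference gives 21δ + 66δ² = 54.08.
Rearranged: 66δ² + 21δ − 54.08 = 0.
δ = (−21 + √(21² + 4·66·54.08)) / (2·66) = (−21 + √14718.12) / 132 ≈ 0.760.

δ ≈ 0.760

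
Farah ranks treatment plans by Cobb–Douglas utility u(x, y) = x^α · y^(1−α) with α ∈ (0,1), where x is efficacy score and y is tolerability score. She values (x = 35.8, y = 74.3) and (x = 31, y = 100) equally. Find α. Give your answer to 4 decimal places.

α ≈ 0.6736

The Cobb–Douglas utilities coincide, so 35.8^α·74.3^(1−α) = 31^α·100^(1−α).
Taking logs: α·ln 35.8 + (1−α)·ln 74.3 = α·ln 31 + (1−α)·ln 100, i.e. α·0.1439607 = (1−α)·0.2970592.
So α/(1−α) = (0.2970592)/(0.1439607) = 2.0634743, and α = 2.0634743/3.0634743 ≈ 0.6736.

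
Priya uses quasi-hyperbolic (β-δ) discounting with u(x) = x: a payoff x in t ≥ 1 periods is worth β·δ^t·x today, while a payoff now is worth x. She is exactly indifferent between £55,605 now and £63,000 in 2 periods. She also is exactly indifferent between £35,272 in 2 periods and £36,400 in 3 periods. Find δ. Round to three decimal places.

δ ≈ 0.969

The second indifference involves only future payoffs, so β cancels: β·δ^2·35272 = β·δ^3·36400, giving δ = 35272/36400 = 0.96901.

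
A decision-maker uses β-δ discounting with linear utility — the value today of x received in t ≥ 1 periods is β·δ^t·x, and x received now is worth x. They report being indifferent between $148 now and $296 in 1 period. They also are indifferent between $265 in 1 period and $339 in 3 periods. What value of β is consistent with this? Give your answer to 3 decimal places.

Both payoffs in the second observation are in the future, so β drops out: δ^1·265 = δ^3·339 ⇒ δ^2 = 265/339 = 0.78171, so δ = 0.88414.
Substituting δ into 148 = β·δ·296: β = 148/(261.707) ≈ 0.566.

β ≈ 0.566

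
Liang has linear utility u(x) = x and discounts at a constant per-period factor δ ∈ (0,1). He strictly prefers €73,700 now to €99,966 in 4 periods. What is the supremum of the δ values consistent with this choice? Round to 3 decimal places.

Under u(x) = x this choice says 73700 > δ^4·99966.
Dividing by 99966: δ^4 < 0.73725. Both sides are positive, so the 4th root keeps the direction.
δ < (73700/99966)^(1/4) ≈ 0.927.

δ < 0.927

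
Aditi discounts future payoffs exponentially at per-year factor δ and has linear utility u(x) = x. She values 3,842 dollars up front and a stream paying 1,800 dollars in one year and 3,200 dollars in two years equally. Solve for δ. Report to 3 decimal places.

δ ≈ 0.850

Equating present values: 3842 = 1800δ + 3200δ².
So 3200δ² + 1800δ − 3842 = 0.
The positive root is δ = [−1800 + √(1800² + 4·3200·3842)] / (2·3200) = (−1800 + 7240.000)/6400 ≈ 0.850.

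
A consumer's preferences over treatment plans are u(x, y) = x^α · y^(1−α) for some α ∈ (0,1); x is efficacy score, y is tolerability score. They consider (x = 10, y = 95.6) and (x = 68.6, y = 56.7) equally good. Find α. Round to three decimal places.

α ≈ 0.213

The Cobb–Douglas utilities coincide, so 10^α·95.6^(1−α) = 68.6^α·56.7^(1−α).
Taking logs: α·ln 10 + (1−α)·ln 95.6 = α·ln 68.6 + (1−α)·ln 56.7, i.e. α·-1.925707 = (1−α)·-0.522399.
So α/(1−α) = (-0.522399)/(-1.925707) = 0.271276, and α = 0.271276/1.271276 ≈ 0.213.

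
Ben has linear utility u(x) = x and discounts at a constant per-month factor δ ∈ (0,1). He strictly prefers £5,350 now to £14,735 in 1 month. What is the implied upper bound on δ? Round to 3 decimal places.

Under u(x) = x this choice says 5350 > δ·14735.
So δ < 5350/14735 = 0.36308.

δ < 0.363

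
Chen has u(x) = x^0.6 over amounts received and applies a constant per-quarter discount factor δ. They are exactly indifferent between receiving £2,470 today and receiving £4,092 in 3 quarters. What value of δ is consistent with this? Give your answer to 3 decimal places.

Indifference means u(2470) = δ^3 · u(4092), so δ^3 = u(2470)/u(4092).
Since u(x) = x^0.6, δ^3 = (2470/4092)^0.6 = 0.60362^0.6 = 0.73868.
Hence δ = (0.73868)^(1/3) = 0.90397.

δ ≈ 0.904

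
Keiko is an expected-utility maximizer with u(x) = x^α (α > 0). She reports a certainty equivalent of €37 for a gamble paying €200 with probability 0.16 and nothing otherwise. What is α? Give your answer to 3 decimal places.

EU(lottery) = 0.16·200^α + 0.84·0 = 0.16·200^α.
Indifference: 37^α = 0.16·200^α, so (37/200)^α = 0.16.
Take logs: α = ln 0.16 / ln(37/200) ≈ 1.08604.

α ≈ 1.086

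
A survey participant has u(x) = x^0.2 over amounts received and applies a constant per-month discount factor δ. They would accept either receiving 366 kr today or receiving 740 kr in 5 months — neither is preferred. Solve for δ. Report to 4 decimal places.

Equating discounted utilities: u(366) = δ^5·u(740) ⇒ δ^5 = u(366)/u(740).
Since u(x) = x^0.2, δ^5 = (366/740)^0.2 = 0.49459^0.2 = 0.86866.
Hence δ = (0.86866)^(1/5) = 0.972232.

δ ≈ 0.9722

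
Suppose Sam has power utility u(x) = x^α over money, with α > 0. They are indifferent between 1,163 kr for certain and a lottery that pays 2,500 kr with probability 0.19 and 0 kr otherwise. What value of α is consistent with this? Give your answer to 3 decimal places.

The lottery's expected utility is 0.19·u(2500) + 0.81·u(0) = 0.19·2500^α (since u(0) = 0 for α > 0).
Indifference: 1163^α = 0.19·2500^α, so (1163/2500)^α = 0.19.
Take logs: α = ln 0.19 / ln(1163/2500) ≈ 2.17007.

α ≈ 2.170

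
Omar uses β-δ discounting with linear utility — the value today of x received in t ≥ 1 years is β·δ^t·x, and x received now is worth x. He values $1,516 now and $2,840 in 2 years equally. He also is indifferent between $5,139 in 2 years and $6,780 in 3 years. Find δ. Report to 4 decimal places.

δ ≈ 0.7580

Both payoffs in the second observation are in the future, so β drops out: δ^2·5139 = δ^3·6780 ⇒ δ = 5139/6780 = 0.75796.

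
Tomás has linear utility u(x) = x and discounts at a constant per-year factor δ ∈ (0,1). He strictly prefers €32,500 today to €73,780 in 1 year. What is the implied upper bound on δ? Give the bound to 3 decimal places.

δ < 0.440

Under u(x) = x this choice says 32500 > δ·73780.
Dividing through by 73780 gives δ < 0.44050.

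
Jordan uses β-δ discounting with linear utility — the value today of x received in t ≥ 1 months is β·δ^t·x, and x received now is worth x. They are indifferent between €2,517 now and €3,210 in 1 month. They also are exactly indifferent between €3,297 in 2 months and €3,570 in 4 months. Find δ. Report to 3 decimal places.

The second indifference involves only future payoffs, so β cancels: β·δ^2·3297 = β·δ^4·3570, giving δ^2 = 3297/3570 = 0.92353, so δ = 0.96100.

δ ≈ 0.961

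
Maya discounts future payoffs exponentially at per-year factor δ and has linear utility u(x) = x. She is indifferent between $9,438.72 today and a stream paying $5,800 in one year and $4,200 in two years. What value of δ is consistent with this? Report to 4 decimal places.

Present value of the stream is 5800·δ + 4200·δ². Indifference gives 5800δ + 4200δ² = 9438.72.
So 4200δ² + 5800δ − 9438.72 = 0.
By the quadratic formula (taking the positive root), δ = (−5800 + √192210496.00) / 8400 ≈ 0.9600.

δ ≈ 0.9600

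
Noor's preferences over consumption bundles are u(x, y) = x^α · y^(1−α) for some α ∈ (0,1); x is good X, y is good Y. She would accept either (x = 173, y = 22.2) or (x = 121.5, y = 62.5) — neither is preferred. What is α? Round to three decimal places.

α ≈ 0.745

The Cobb–Douglas utilities coincide, so 173^α·22.2^(1−α) = 121.5^α·62.5^(1−α).
Rearrange to (173/121.5)^α = (62.5/22.2)^(1−α) and take logs: α·0.353377 = (1−α)·1.035074.
So α/(1−α) = (1.035074)/(0.353377) = 2.929093, and α = 2.929093/3.929093 ≈ 0.745.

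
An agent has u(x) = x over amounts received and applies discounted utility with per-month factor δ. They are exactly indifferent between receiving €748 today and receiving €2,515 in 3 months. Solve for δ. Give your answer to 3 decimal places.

The payoff in 3 months is discounted by δ^3, so u(748) = δ^3·u(2515) and δ^3 = u(748)/u(2515).
With u(x) = x: δ^3 = 748/2515 = 0.29742.
Hence δ = (0.29742)^(1/3) = 0.66751.

δ ≈ 0.668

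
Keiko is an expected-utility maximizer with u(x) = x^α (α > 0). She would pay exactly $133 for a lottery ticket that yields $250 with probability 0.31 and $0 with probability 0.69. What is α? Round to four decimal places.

EU(lottery) = 0.31·250^α + 0.69·0 = 0.31·250^α.
Indifference: 133^α = 0.31·250^α, so (133/250)^α = 0.31.
α = ln(0.31) / ln(133/250) = -1.1711830/-0.6311118 ≈ 1.8557.

α ≈ 1.8557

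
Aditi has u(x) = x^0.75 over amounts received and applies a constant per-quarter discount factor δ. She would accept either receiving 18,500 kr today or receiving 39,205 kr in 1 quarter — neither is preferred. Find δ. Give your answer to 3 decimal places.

Equating discounted utilities: u(18500) = δ·u(39205) ⇒ δ = u(18500)/u(39205).
Since u(x) = x^0.75, δ = (18500/39205)^0.75 = 0.47188^0.75 = 0.56934.

δ ≈ 0.569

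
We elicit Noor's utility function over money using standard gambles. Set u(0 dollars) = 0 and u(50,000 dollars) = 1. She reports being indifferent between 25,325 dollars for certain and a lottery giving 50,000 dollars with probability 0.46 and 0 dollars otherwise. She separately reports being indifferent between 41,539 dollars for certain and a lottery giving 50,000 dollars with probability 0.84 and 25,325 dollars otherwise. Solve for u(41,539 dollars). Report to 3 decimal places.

0.914

From the first indifference, u(25,325 dollars) = 0.46·u(50,000 dollars) + 0.54·u(0 dollars) = 0.46·1 + 0.54·0 = 0.46.
Then u(41,539 dollars) = 0.84·u(50,000 dollars) + 0.16·u(25,325 dollars) = 0.84·1.00 + 0.16·0.46 = 0.9136.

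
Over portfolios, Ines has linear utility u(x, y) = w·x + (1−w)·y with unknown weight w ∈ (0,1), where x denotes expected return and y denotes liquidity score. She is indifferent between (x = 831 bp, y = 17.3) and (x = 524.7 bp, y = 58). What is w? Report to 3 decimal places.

w = 0.117

Indifference: w·831 + (1−w)·17.3 = w·524.7 + (1−w)·58.
Collecting terms: w·306.3 = (1−w)·40.7.
Hence w = 40.7/(306.3+40.7) = 40.7/347 = 0.117.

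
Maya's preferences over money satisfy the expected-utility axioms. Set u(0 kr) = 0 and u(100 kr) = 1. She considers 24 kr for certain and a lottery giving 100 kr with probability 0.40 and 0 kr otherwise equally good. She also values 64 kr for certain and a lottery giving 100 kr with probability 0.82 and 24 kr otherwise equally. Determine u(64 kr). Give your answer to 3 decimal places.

The first gamble pins u(24 kr): it must equal 0.40·1 + 0.60·0 = 0.40.
Then u(64 kr) = 0.82·u(100 kr) + 0.18·u(24 kr) = 0.82·1.00 + 0.18·0.40 = 0.8920.

0.892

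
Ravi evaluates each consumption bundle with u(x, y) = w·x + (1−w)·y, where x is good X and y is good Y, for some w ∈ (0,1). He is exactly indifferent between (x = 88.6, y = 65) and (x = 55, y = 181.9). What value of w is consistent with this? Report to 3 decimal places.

w = 0.777

Equating utilities: w·88.6 + (1−w)·65 = w·55 + (1−w)·181.9.
w·(88.6−55) = (1−w)·(181.9−65), i.e. w·33.6 = (1−w)·116.9.
The marginal rate of substitution is 116.9/33.6, so w = 116.9/(33.6+116.9) = 0.777.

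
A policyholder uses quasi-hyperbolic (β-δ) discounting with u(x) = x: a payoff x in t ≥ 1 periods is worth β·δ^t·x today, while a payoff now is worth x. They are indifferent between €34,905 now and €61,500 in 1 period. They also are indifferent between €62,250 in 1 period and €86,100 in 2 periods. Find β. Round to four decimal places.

β ≈ 0.7850

From the later pair, β·δ^1·62250 = β·δ^2·86100; dividing through, δ = 62250/86100 = 0.72300.
Now use the now-vs-future pair: 34905 = β·δ·61500 gives β = 34905/(0.72300·61500) ≈ 0.7850.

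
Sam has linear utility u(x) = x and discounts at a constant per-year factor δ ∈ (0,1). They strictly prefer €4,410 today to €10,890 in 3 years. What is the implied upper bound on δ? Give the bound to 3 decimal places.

Comparing present values: 4410 > δ^3·10890.
So δ^3 < 4410/10890 = 0.40496; taking the cube root of both positive sides preserves the inequality.
δ < 0.40496^(1/3) = 0.740.

δ < 0.740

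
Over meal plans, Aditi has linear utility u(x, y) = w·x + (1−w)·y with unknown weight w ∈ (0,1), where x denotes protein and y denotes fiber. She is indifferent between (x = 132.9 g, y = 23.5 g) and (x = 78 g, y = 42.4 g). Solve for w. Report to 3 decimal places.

Indifference: w·132.9 + (1−w)·23.5 = w·78 + (1−w)·42.4.
w·(132.9−78) = (1−w)·(42.4−23.5), i.e. w·54.9 = (1−w)·18.9.
The marginal rate of substitution is 18.9/54.9, so w = 18.9/(54.9+18.9) = 0.256.

w = 0.256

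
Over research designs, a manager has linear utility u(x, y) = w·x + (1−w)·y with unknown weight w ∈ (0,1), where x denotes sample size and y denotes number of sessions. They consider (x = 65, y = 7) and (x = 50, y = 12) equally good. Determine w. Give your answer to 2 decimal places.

w = 0.25

u(65,7) = u(50,12) means w·65 + (1−w)·7 = w·50 + (1−w)·12.
w·(65−50) = (1−w)·(12−7), i.e. w·15 = (1−w)·5.
So w/(1−w) = 5/15 = 0.3333, giving w = 5/(15+5) = 0.25.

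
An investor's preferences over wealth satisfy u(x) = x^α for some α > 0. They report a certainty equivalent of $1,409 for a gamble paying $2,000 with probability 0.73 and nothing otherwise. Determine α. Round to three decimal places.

α ≈ 0.898

EU(lottery) = 0.73·2000^α + 0.27·0 = 0.73·2000^α.
Indifference: 1409^α = 0.73·2000^α, so (1409/2000)^α = 0.73.
Taking logs: α·ln(1409/2000) = ln(0.73), so α = -0.314711 / -0.350267 ≈ 0.898.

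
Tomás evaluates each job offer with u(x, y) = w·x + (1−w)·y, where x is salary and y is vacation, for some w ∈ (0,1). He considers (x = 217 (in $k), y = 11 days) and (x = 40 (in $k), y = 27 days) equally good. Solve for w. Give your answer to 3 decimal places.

u(217,11) = u(40,27) means w·217 + (1−w)·11 = w·40 + (1−w)·27.
w·(217−40) = (1−w)·(27−11), i.e. w·177 = (1−w)·16.
Hence w = 16/(177+16) = 16/193 = 0.083.

w = 0.083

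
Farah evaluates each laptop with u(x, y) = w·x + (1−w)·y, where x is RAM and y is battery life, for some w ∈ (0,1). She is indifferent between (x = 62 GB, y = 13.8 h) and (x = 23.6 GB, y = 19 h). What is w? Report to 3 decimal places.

w = 0.119

u(62,13.8) = u(23.6,19) means w·62 + (1−w)·13.8 = w·23.6 + (1−w)·19.
w·(62−23.6) = (1−w)·(19−13.8), i.e. w·38.4 = (1−w)·5.2.
Hence w = 5.2/(38.4+5.2) = 5.2/43.6 = 0.119.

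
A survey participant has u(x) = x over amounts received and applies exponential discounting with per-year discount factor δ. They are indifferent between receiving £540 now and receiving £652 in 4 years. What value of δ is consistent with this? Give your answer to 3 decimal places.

The payoff in 4 years is discounted by δ^4, so u(540) = δ^4·u(652) and δ^4 = u(540)/u(652).
With u(x) = x: δ^4 = 540/652 = 0.82822.
Hence δ = (0.82822)^(1/4) = 0.95397.

δ ≈ 0.954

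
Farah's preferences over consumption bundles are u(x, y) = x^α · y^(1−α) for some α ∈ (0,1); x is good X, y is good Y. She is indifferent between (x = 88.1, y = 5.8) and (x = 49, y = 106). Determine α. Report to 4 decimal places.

Set the two utilities equal: 88.1^α·5.8^(1−α) = 49^α·106^(1−α).
Rearrange to (88.1/49)^α = (106/5.8)^(1−α) and take logs: α·0.5866522 = (1−α)·2.9055812.
With A = 0.5866522 and B = 2.9055812: α·A = (1−α)·B, so α = B/(A+B) = 2.9055812/3.4922334 ≈ 0.8320.

α ≈ 0.8320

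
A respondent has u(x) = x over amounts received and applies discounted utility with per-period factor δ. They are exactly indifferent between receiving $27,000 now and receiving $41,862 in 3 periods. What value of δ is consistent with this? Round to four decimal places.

Indifference means u(27000) = δ^3 · u(41862), so δ^3 = u(27000)/u(41862).
With u(x) = x: δ^3 = 27000/41862 = 0.64498.
Taking the cube root: δ = 0.64498^(1/3) ≈ 0.8640.

δ ≈ 0.8640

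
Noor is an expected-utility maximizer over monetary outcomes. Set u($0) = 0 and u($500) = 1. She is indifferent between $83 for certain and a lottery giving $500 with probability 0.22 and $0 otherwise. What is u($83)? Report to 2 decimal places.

0.22

u($83) equals the lottery's expected utility: 0.22·1 + 0.78·0 = 0.22.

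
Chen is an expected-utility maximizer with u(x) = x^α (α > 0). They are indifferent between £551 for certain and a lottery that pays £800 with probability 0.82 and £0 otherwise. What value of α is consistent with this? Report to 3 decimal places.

α ≈ 0.532

EU(lottery) = 0.82·800^α + 0.18·0 = 0.82·800^α.
Setting u(551) equal to that: 551^α = 0.82·800^α ⇒ (551/800)^α = 0.82.
Take logs: α = ln 0.82 / ln(551/800) ≈ 0.53222.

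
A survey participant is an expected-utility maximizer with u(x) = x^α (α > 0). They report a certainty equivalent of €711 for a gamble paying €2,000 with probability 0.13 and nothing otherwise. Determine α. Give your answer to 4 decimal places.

α ≈ 1.9727

EU(lottery) = 0.13·2000^α + 0.87·0 = 0.13·2000^α.
Indifference: 711^α = 0.13·2000^α, so (711/2000)^α = 0.13.
Take logs: α = ln 0.13 / ln(711/2000) ≈ 1.972695.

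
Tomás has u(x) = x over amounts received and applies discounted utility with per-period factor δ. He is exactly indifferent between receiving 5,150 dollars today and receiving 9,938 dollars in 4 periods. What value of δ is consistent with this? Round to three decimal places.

Equating discounted utilities: u(5150) = δ^4·u(9938) ⇒ δ^4 = u(5150)/u(9938).
With u(x) = x: δ^4 = 5150/9938 = 0.51821.
So δ = 0.51821^(1/4) ≈ 0.848.

δ ≈ 0.848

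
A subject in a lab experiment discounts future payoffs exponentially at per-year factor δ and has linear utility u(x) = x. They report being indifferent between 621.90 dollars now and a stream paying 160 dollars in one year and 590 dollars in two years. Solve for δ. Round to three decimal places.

Equating present values: 621.90 = 160δ + 590δ².
That is, 590δ² + 160δ − 621.90 = 0, a quadratic in δ.
By the quadratic formula (taking the positive root), δ = (−160 + √1493284.00) / 1180 ≈ 0.900.

δ ≈ 0.900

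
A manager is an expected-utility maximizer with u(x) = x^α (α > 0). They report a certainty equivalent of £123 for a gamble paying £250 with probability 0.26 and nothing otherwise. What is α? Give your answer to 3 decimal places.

Since u(0) = 0, the lottery's EU is 0.26·250^α.
Setting u(123) equal to that: 123^α = 0.26·250^α ⇒ (123/250)^α = 0.26.
Taking logs: α·ln(123/250) = ln(0.26), so α = -1.347074 / -0.709277 ≈ 1.899.

α ≈ 1.899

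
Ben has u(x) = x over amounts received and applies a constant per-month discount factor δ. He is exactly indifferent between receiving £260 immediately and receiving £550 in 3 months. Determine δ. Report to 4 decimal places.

Equating discounted utilities: u(260) = δ^3·u(550) ⇒ δ^3 = u(260)/u(550).
With u(x) = x: δ^3 = 260/550 = 0.47273.
Hence δ = (0.47273)^(1/3) = 0.778999.

δ ≈ 0.7790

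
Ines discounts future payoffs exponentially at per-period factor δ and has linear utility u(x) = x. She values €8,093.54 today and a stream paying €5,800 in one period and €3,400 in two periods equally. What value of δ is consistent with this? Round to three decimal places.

δ ≈ 0.910

Equating present values: 8093.54 = 5800δ + 3400δ².
So 3400δ² + 5800δ − 8093.54 = 0.
By the quadratic formula (taking the positive root), δ = (−5800 + √143712144.00) / 6800 ≈ 0.910.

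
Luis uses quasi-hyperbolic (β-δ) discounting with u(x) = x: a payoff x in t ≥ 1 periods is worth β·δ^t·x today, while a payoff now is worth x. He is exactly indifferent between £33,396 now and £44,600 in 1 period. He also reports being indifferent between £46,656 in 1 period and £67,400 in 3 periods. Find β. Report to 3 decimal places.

β ≈ 0.900

From the later pair, β·δ^1·46656 = β·δ^3·67400; dividing through, δ^2 = 46656/67400 = 0.69223, so δ = 0.83200.
The first indifference: 33396 = β·δ·44600, so β = 33396/(δ·44600) = 33396/(0.83200·44600) ≈ 0.900.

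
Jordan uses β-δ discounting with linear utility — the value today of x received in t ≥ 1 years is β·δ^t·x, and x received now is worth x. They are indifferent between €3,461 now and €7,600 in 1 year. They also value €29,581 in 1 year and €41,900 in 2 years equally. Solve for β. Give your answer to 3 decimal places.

Both payoffs in the second observation are in the future, so β drops out: δ^1·29581 = δ^2·41900 ⇒ δ = 29581/41900 = 0.70599.
Now use the now-vs-future pair: 3461 = β·δ·7600 gives β = 3461/(0.70599·7600) ≈ 0.645.

β ≈ 0.645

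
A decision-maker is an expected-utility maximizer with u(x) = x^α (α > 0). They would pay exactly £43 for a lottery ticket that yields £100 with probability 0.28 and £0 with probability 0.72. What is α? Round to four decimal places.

α ≈ 1.5083

The lottery's expected utility is 0.28·u(100) + 0.72·u(0) = 0.28·100^α (since u(0) = 0 for α > 0).
Indifference: 43^α = 0.28·100^α, so (43/100)^α = 0.28.
Taking logs: α·ln(43/100) = ln(0.28), so α = -1.2729657 / -0.8439701 ≈ 1.5083.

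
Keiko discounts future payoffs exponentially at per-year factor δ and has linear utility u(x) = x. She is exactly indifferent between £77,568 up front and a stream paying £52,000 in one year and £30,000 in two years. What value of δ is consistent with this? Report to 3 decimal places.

δ ≈ 0.960

Equating present values: 77568 = 52000δ + 30000δ².
So 30000δ² + 52000δ − 77568 = 0.
δ = (−52000 + √(52000² + 4·30000·77568)) / (2·30000) = (−52000 + √12012160000.00) / 60000 ≈ 0.960.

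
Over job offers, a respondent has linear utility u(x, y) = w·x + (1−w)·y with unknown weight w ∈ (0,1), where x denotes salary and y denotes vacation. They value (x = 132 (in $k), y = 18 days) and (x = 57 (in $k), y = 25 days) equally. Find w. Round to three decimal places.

u(132,18) = u(57,25) means w·132 + (1−w)·18 = w·57 + (1−w)·25.
Rearranging, 75·w − 7·(1−w) = 0.
Hence w = 7/(75+7) = 7/82 = 0.085.

w = 0.085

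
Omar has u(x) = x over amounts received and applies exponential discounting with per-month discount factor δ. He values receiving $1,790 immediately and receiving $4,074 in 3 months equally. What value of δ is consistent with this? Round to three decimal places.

δ ≈ 0.760

The payoff in 3 months is discounted by δ^3, so u(1790) = δ^3·u(4074) and δ^3 = u(1790)/u(4074).
With u(x) = x: δ^3 = 1790/4074 = 0.43937.
Hence δ = (0.43937)^(1/3) = 0.76023.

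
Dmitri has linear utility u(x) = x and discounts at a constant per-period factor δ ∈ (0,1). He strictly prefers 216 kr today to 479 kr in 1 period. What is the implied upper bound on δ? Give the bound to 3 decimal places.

The preference means 216 > δ·479.
So δ < 216/479 = 0.45094.

δ < 0.451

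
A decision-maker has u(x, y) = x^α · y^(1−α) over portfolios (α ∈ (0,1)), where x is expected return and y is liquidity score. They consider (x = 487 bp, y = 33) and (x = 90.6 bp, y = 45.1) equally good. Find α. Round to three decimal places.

The Cobb–Douglas utilities coincide, so 487^α·33^(1−α) = 90.6^α·45.1^(1−α).
Taking logs: α·ln 487 + (1−α)·ln 33 = α·ln 90.6 + (1−α)·ln 45.1, i.e. α·1.681810 = (1−α)·0.312375.
So α/(1−α) = (0.312375)/(1.681810) = 0.185737, and α = 0.185737/1.185737 ≈ 0.157.

α ≈ 0.157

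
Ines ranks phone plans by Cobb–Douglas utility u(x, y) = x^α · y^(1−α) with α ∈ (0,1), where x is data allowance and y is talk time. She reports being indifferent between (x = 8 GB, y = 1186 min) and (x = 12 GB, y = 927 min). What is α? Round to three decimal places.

α ≈ 0.378

Set the two utilities equal: 8^α·1186^(1−α) = 12^α·927^(1−α).
(8/12)^α = (927/1186)^(1−α); take logs: α·ln(8/12) = (1−α)·ln(927/1186), i.e. α·-0.405465 = (1−α)·-0.246388.
Thus α·(-0.651853) = -0.246388, so α = -0.246388/-0.651853 ≈ 0.378.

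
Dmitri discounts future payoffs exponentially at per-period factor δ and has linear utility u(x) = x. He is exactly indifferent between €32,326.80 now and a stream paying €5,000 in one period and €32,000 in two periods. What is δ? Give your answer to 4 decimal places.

The stream is worth 5000δ + 32000δ² today, so 5000δ + 32000δ² = 32326.80.
That is, 32000δ² + 5000δ − 32326.80 = 0, a quadratic in δ.
The positive root is δ = [−5000 + √(5000² + 4·32000·32326.80)] / (2·32000) = (−5000 + 64520.000)/64000 ≈ 0.9300.

δ ≈ 0.9300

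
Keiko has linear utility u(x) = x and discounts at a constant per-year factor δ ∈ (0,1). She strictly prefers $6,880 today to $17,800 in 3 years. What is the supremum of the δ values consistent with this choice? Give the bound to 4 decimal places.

δ < 0.7284

Comparing present values: 6880 > δ^3·17800.
So δ^3 < 6880/17800 = 0.38652; taking the cube root of both positive sides preserves the inequality.
δ < (6880/17800)^(1/3) ≈ 0.7284.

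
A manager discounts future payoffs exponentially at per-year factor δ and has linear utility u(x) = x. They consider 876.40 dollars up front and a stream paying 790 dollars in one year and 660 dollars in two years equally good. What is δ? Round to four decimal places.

Equating present values: 876.40 = 790δ + 660δ².
So 660δ² + 790δ − 876.40 = 0.
By the quadratic formula (taking the positive root), δ = (−790 + √2937796.00) / 1320 ≈ 0.7000.

δ ≈ 0.7000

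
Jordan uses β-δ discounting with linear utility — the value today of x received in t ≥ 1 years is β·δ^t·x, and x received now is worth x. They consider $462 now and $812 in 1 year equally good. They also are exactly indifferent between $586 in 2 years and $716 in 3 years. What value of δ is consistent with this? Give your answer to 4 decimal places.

δ ≈ 0.8184

From the later pair, β·δ^2·586 = β·δ^3·716; dividing through, δ = 586/716 = 0.81844.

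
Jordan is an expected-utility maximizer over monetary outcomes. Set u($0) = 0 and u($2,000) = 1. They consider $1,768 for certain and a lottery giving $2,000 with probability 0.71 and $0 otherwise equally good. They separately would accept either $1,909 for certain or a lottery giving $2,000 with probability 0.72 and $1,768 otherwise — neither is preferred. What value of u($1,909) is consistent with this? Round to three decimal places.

First, u($1,768) = 0.71·u($2,000) + 0.29·u($0) = 0.71.
Then u($1,909) = 0.72·u($2,000) + 0.28·u($1,768) = 0.72·1.00 + 0.28·0.71 = 0.9188.

0.919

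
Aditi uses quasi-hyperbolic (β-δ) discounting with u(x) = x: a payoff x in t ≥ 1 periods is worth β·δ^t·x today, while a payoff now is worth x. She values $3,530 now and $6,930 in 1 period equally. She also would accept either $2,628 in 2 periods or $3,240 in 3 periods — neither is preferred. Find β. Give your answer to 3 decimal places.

β ≈ 0.628

The second indifference involves only future payoffs, so β cancels: β·δ^2·2628 = β·δ^3·3240, giving δ = 2628/3240 = 0.81111.
The first indifference: 3530 = β·δ·6930, so β = 3530/(δ·6930) = 3530/(0.81111·6930) ≈ 0.628.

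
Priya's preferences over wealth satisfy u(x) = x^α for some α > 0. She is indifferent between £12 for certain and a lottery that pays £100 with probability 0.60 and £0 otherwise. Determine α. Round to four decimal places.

α ≈ 0.2409

The lottery's expected utility is 0.60·u(100) + 0.40·u(0) = 0.60·100^α (since u(0) = 0 for α > 0).
Equating: 12^α = 0.60·100^α, i.e. 0.1200^α = 0.60.
Take logs: α = ln 0.60 / ln(12/100) ≈ 0.240926.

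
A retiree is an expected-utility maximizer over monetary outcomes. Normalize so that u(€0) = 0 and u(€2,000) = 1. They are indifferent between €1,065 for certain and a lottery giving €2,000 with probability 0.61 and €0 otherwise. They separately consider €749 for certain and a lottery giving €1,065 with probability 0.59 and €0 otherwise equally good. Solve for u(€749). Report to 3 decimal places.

0.360

The first gamble pins u(€1,065): it must equal 0.61·1 + 0.39·0 = 0.61.
Then u(€749) = 0.59·u(€1,065) + 0.41·u(€0) = 0.59·0.61 + 0.41·0.00 = 0.3599.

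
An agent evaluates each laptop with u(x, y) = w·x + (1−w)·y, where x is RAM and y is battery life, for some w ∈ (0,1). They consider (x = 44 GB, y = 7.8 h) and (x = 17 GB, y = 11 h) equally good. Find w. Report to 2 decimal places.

u(44,7.8) = u(17,11) means w·44 + (1−w)·7.8 = w·17 + (1−w)·11.
Collecting terms: w·27 = (1−w)·3.2.
Hence w = 3.2/(27+3.2) = 3.2/30.2 = 0.11.

w = 0.11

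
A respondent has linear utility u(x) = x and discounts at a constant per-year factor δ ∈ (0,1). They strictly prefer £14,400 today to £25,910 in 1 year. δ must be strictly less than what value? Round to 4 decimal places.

The preference means 14400 > δ·25910.
So δ < 14400/25910 = 0.55577.

δ < 0.5558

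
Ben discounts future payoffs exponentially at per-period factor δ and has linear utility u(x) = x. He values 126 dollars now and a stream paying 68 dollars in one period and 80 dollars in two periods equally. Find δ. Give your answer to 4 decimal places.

δ ≈ 0.9000

Present value of the stream is 68·δ + 80·δ². Indifference gives 68δ + 80δ² = 126.
Rearranged: 80δ² + 68δ − 126 = 0.
The positive root is δ = [−68 + √(68² + 4·80·126)] / (2·80) = (−68 + 212.000)/160 ≈ 0.9000.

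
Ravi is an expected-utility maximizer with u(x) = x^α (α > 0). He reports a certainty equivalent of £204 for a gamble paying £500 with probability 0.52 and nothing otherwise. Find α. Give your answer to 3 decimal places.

α ≈ 0.729

The lottery's expected utility is 0.52·u(500) + 0.48·u(0) = 0.52·500^α (since u(0) = 0 for α > 0).
Setting u(204) equal to that: 204^α = 0.52·500^α ⇒ (204/500)^α = 0.52.
α = ln(0.52) / ln(204/500) = -0.653926/-0.896488 ≈ 0.729.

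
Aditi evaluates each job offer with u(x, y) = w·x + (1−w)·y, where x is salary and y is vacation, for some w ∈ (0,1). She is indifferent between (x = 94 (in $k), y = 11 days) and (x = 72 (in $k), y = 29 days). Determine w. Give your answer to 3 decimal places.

u(94,11) = u(72,29) means w·94 + (1−w)·11 = w·72 + (1−w)·29.
Rearranging, 22·w − 18·(1−w) = 0.
The marginal rate of substitution is 18/22, so w = 18/(22+18) = 0.450.

w = 0.450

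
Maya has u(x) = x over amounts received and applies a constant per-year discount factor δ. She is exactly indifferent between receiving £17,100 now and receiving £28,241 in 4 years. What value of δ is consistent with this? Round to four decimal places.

δ ≈ 0.8821

The payoff in 4 years is discounted by δ^4, so u(17100) = δ^4·u(28241) and δ^4 = u(17100)/u(28241).
With u(x) = x: δ^4 = 17100/28241 = 0.60550.
So δ = 0.60550^(1/4) ≈ 0.8821.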